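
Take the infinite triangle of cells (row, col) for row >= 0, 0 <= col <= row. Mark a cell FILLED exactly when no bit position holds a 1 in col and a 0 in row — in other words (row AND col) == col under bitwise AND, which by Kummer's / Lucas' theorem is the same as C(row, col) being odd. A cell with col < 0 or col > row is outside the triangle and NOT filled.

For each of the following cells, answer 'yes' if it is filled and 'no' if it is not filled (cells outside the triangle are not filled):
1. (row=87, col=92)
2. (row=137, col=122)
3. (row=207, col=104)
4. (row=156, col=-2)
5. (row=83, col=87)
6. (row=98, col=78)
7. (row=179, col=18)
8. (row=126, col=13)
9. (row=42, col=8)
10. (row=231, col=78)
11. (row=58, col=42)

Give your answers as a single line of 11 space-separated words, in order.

(87,92): col outside [0, 87] -> not filled
(137,122): row=0b10001001, col=0b1111010, row AND col = 0b1000 = 8; 8 != 122 -> empty
(207,104): row=0b11001111, col=0b1101000, row AND col = 0b1001000 = 72; 72 != 104 -> empty
(156,-2): col outside [0, 156] -> not filled
(83,87): col outside [0, 83] -> not filled
(98,78): row=0b1100010, col=0b1001110, row AND col = 0b1000010 = 66; 66 != 78 -> empty
(179,18): row=0b10110011, col=0b10010, row AND col = 0b10010 = 18; 18 == 18 -> filled
(126,13): row=0b1111110, col=0b1101, row AND col = 0b1100 = 12; 12 != 13 -> empty
(42,8): row=0b101010, col=0b1000, row AND col = 0b1000 = 8; 8 == 8 -> filled
(231,78): row=0b11100111, col=0b1001110, row AND col = 0b1000110 = 70; 70 != 78 -> empty
(58,42): row=0b111010, col=0b101010, row AND col = 0b101010 = 42; 42 == 42 -> filled

Answer: no no no no no no yes no yes no yes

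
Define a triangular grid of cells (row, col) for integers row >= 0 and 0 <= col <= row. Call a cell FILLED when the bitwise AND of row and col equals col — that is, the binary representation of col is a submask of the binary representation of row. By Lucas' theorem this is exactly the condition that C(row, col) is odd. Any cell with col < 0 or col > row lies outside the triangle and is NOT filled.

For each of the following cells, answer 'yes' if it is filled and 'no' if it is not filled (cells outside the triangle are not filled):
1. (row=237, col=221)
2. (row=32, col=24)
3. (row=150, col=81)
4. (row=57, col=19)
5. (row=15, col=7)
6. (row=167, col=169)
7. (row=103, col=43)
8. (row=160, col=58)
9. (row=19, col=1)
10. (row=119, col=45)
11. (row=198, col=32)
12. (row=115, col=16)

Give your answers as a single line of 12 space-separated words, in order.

Answer: no no no no yes no no no yes no no yes

Derivation:
(237,221): row=0b11101101, col=0b11011101, row AND col = 0b11001101 = 205; 205 != 221 -> empty
(32,24): row=0b100000, col=0b11000, row AND col = 0b0 = 0; 0 != 24 -> empty
(150,81): row=0b10010110, col=0b1010001, row AND col = 0b10000 = 16; 16 != 81 -> empty
(57,19): row=0b111001, col=0b10011, row AND col = 0b10001 = 17; 17 != 19 -> empty
(15,7): row=0b1111, col=0b111, row AND col = 0b111 = 7; 7 == 7 -> filled
(167,169): col outside [0, 167] -> not filled
(103,43): row=0b1100111, col=0b101011, row AND col = 0b100011 = 35; 35 != 43 -> empty
(160,58): row=0b10100000, col=0b111010, row AND col = 0b100000 = 32; 32 != 58 -> empty
(19,1): row=0b10011, col=0b1, row AND col = 0b1 = 1; 1 == 1 -> filled
(119,45): row=0b1110111, col=0b101101, row AND col = 0b100101 = 37; 37 != 45 -> empty
(198,32): row=0b11000110, col=0b100000, row AND col = 0b0 = 0; 0 != 32 -> empty
(115,16): row=0b1110011, col=0b10000, row AND col = 0b10000 = 16; 16 == 16 -> filled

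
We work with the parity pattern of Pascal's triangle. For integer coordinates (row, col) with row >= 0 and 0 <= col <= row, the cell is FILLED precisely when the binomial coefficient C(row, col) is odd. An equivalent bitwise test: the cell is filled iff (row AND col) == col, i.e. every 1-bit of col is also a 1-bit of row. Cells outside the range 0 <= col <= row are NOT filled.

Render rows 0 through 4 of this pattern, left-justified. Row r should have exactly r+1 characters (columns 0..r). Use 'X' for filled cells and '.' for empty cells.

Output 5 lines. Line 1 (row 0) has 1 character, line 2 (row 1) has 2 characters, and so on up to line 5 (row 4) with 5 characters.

r0=0: X
r1=1: XX
r2=10: X.X
r3=11: XXXX
r4=100: X...X

Answer: X
XX
X.X
XXXX
X...X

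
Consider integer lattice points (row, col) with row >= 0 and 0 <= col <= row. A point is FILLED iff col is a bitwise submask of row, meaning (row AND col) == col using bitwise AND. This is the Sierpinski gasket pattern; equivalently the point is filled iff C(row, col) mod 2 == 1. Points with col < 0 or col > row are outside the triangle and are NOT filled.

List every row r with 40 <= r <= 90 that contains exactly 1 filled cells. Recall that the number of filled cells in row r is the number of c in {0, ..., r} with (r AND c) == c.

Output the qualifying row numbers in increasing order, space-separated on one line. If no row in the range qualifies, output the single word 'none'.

Answer: none

Derivation:
Row r has 2^popcount(r) filled cells, so we need popcount(r) = log2(1) = 0.
Scan r = 40..90 and keep those with exactly 0 one-bits:
r=40=101000 popcount=2 -> skip
r=41=101001 popcount=3 -> skip
r=42=101010 popcount=3 -> skip
r=43=101011 popcount=4 -> skip
r=44=101100 popcount=3 -> skip
r=45=101101 popcount=4 -> skip
r=46=101110 popcount=4 -> skip
r=47=101111 popcount=5 -> skip
r=48=110000 popcount=2 -> skip
r=49=110001 popcount=3 -> skip
r=50=110010 popcount=3 -> skip
r=51=110011 popcount=4 -> skip
r=52=110100 popcount=3 -> skip
r=53=110101 popcount=4 -> skip
r=54=110110 popcount=4 -> skip
r=55=110111 popcount=5 -> skip
r=56=111000 popcount=3 -> skip
r=57=111001 popcount=4 -> skip
r=58=111010 popcount=4 -> skip
r=59=111011 popcount=5 -> skip
r=60=111100 popcount=4 -> skip
r=61=111101 popcount=5 -> skip
r=62=111110 popcount=5 -> skip
r=63=111111 popcount=6 -> skip
r=64=1000000 popcount=1 -> skip
r=65=1000001 popcount=2 -> skip
r=66=1000010 popcount=2 -> skip
r=67=1000011 popcount=3 -> skip
r=68=1000100 popcount=2 -> skip
r=69=1000101 popcount=3 -> skip
r=70=1000110 popcount=3 -> skip
r=71=1000111 popcount=4 -> skip
r=72=1001000 popcount=2 -> skip
r=73=1001001 popcount=3 -> skip
r=74=1001010 popcount=3 -> skip
r=75=1001011 popcount=4 -> skip
r=76=1001100 popcount=3 -> skip
r=77=1001101 popcount=4 -> skip
r=78=1001110 popcount=4 -> skip
r=79=1001111 popcount=5 -> skip
r=80=1010000 popcount=2 -> skip
r=81=1010001 popcount=3 -> skip
r=82=1010010 popcount=3 -> skip
r=83=1010011 popcount=4 -> skip
r=84=1010100 popcount=3 -> skip
r=85=1010101 popcount=4 -> skip
r=86=1010110 popcount=4 -> skip
r=87=1010111 popcount=5 -> skip
r=88=1011000 popcount=3 -> skip
r=89=1011001 popcount=4 -> skip
r=90=1011010 popcount=4 -> skip
Kept rows: none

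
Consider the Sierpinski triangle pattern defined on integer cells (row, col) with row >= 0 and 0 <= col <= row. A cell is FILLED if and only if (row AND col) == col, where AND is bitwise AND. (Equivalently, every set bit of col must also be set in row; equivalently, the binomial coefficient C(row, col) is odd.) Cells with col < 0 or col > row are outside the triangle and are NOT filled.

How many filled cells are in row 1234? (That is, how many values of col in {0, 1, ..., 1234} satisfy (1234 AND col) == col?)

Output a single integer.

Answer: 32

Derivation:
1234 in binary = 10011010010
popcount(1234) = number of 1-bits in 10011010010 = 5
A col c satisfies (1234 AND c) == c iff every set bit of c is also set in 1234; each of the 5 set bits of 1234 can independently be on or off in c.
count = 2^5 = 32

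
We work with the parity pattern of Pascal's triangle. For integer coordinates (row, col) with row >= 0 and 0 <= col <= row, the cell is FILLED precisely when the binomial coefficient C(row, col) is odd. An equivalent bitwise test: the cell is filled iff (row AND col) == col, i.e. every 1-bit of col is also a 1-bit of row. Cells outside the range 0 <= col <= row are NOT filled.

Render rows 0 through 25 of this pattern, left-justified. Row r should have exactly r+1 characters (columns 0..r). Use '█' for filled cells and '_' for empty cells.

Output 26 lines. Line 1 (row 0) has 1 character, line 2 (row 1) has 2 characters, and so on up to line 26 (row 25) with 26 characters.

r0=0: █
r1=1: ██
r2=10: █_█
r3=11: ████
r4=100: █___█
r5=101: ██__██
r6=110: █_█_█_█
r7=111: ████████
r8=1000: █_______█
r9=1001: ██______██
r10=1010: █_█_____█_█
r11=1011: ████____████
r12=1100: █___█___█___█
r13=1101: ██__██__██__██
r14=1110: █_█_█_█_█_█_█_█
r15=1111: ████████████████
r16=10000: █_______________█
r17=10001: ██______________██
r18=10010: █_█_____________█_█
r19=10011: ████____________████
r20=10100: █___█___________█___█
r21=10101: ██__██__________██__██
r22=10110: █_█_█_█_________█_█_█_█
r23=10111: ████████________████████
r24=11000: █_______█_______█_______█
r25=11001: ██______██______██______██

Answer: █
██
█_█
████
█___█
██__██
█_█_█_█
████████
█_______█
██______██
█_█_____█_█
████____████
█___█___█___█
██__██__██__██
█_█_█_█_█_█_█_█
████████████████
█_______________█
██______________██
█_█_____________█_█
████____________████
█___█___________█___█
██__██__________██__██
█_█_█_█_________█_█_█_█
████████________████████
█_______█_______█_______█
██______██______██______██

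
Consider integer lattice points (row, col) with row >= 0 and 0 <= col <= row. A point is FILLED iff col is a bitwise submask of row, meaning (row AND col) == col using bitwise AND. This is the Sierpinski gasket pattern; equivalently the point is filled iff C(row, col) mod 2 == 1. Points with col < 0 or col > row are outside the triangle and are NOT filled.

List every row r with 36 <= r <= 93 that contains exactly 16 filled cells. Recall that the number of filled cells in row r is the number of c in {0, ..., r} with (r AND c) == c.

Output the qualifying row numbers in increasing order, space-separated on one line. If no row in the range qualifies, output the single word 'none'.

Answer: 39 43 45 46 51 53 54 57 58 60 71 75 77 78 83 85 86 89 90 92

Derivation:
Row r has 2^popcount(r) filled cells, so we need popcount(r) = log2(16) = 4.
Scan r = 36..93 and keep those with exactly 4 one-bits:
r=36=100100 popcount=2 -> skip
r=37=100101 popcount=3 -> skip
r=38=100110 popcount=3 -> skip
r=39=100111 popcount=4 -> KEEP
r=40=101000 popcount=2 -> skip
r=41=101001 popcount=3 -> skip
r=42=101010 popcount=3 -> skip
r=43=101011 popcount=4 -> KEEP
r=44=101100 popcount=3 -> skip
r=45=101101 popcount=4 -> KEEP
r=46=101110 popcount=4 -> KEEP
r=47=101111 popcount=5 -> skip
r=48=110000 popcount=2 -> skip
r=49=110001 popcount=3 -> skip
r=50=110010 popcount=3 -> skip
r=51=110011 popcount=4 -> KEEP
r=52=110100 popcount=3 -> skip
r=53=110101 popcount=4 -> KEEP
r=54=110110 popcount=4 -> KEEP
r=55=110111 popcount=5 -> skip
r=56=111000 popcount=3 -> skip
r=57=111001 popcount=4 -> KEEP
r=58=111010 popcount=4 -> KEEP
r=59=111011 popcount=5 -> skip
r=60=111100 popcount=4 -> KEEP
r=61=111101 popcount=5 -> skip
r=62=111110 popcount=5 -> skip
r=63=111111 popcount=6 -> skip
r=64=1000000 popcount=1 -> skip
r=65=1000001 popcount=2 -> skip
r=66=1000010 popcount=2 -> skip
r=67=1000011 popcount=3 -> skip
r=68=1000100 popcount=2 -> skip
r=69=1000101 popcount=3 -> skip
r=70=1000110 popcount=3 -> skip
r=71=1000111 popcount=4 -> KEEP
r=72=1001000 popcount=2 -> skip
r=73=1001001 popcount=3 -> skip
r=74=1001010 popcount=3 -> skip
r=75=1001011 popcount=4 -> KEEP
r=76=1001100 popcount=3 -> skip
r=77=1001101 popcount=4 -> KEEP
r=78=1001110 popcount=4 -> KEEP
r=79=1001111 popcount=5 -> skip
r=80=1010000 popcount=2 -> skip
r=81=1010001 popcount=3 -> skip
r=82=1010010 popcount=3 -> skip
r=83=1010011 popcount=4 -> KEEP
r=84=1010100 popcount=3 -> skip
r=85=1010101 popcount=4 -> KEEP
r=86=1010110 popcount=4 -> KEEP
r=87=1010111 popcount=5 -> skip
r=88=1011000 popcount=3 -> skip
r=89=1011001 popcount=4 -> KEEP
r=90=1011010 popcount=4 -> KEEP
r=91=1011011 popcount=5 -> skip
r=92=1011100 popcount=4 -> KEEP
r=93=1011101 popcount=5 -> skip
Kept rows: 39 43 45 46 51 53 54 57 58 60 71 75 77 78 83 85 86 89 90 92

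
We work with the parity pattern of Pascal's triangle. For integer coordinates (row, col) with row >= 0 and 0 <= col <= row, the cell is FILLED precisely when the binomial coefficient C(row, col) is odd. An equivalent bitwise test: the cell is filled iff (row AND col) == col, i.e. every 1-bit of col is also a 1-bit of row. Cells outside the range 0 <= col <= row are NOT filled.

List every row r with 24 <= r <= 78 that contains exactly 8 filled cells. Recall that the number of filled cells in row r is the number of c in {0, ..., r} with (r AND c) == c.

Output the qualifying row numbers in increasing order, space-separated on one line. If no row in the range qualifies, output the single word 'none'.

Row r has 2^popcount(r) filled cells, so we need popcount(r) = log2(8) = 3.
Scan r = 24..78 and keep those with exactly 3 one-bits:
r=24=11000 popcount=2 -> skip
r=25=11001 popcount=3 -> KEEP
r=26=11010 popcount=3 -> KEEP
r=27=11011 popcount=4 -> skip
r=28=11100 popcount=3 -> KEEP
r=29=11101 popcount=4 -> skip
r=30=11110 popcount=4 -> skip
r=31=11111 popcount=5 -> skip
r=32=100000 popcount=1 -> skip
r=33=100001 popcount=2 -> skip
r=34=100010 popcount=2 -> skip
r=35=100011 popcount=3 -> KEEP
r=36=100100 popcount=2 -> skip
r=37=100101 popcount=3 -> KEEP
r=38=100110 popcount=3 -> KEEP
r=39=100111 popcount=4 -> skip
r=40=101000 popcount=2 -> skip
r=41=101001 popcount=3 -> KEEP
r=42=101010 popcount=3 -> KEEP
r=43=101011 popcount=4 -> skip
r=44=101100 popcount=3 -> KEEP
r=45=101101 popcount=4 -> skip
r=46=101110 popcount=4 -> skip
r=47=101111 popcount=5 -> skip
r=48=110000 popcount=2 -> skip
r=49=110001 popcount=3 -> KEEP
r=50=110010 popcount=3 -> KEEP
r=51=110011 popcount=4 -> skip
r=52=110100 popcount=3 -> KEEP
r=53=110101 popcount=4 -> skip
r=54=110110 popcount=4 -> skip
r=55=110111 popcount=5 -> skip
r=56=111000 popcount=3 -> KEEP
r=57=111001 popcount=4 -> skip
r=58=111010 popcount=4 -> skip
r=59=111011 popcount=5 -> skip
r=60=111100 popcount=4 -> skip
r=61=111101 popcount=5 -> skip
r=62=111110 popcount=5 -> skip
r=63=111111 popcount=6 -> skip
r=64=1000000 popcount=1 -> skip
r=65=1000001 popcount=2 -> skip
r=66=1000010 popcount=2 -> skip
r=67=1000011 popcount=3 -> KEEP
r=68=1000100 popcount=2 -> skip
r=69=1000101 popcount=3 -> KEEP
r=70=1000110 popcount=3 -> KEEP
r=71=1000111 popcount=4 -> skip
r=72=1001000 popcount=2 -> skip
r=73=1001001 popcount=3 -> KEEP
r=74=1001010 popcount=3 -> KEEP
r=75=1001011 popcount=4 -> skip
r=76=1001100 popcount=3 -> KEEP
r=77=1001101 popcount=4 -> skip
r=78=1001110 popcount=4 -> skip
Kept rows: 25 26 28 35 37 38 41 42 44 49 50 52 56 67 69 70 73 74 76

Answer: 25 26 28 35 37 38 41 42 44 49 50 52 56 67 69 70 73 74 76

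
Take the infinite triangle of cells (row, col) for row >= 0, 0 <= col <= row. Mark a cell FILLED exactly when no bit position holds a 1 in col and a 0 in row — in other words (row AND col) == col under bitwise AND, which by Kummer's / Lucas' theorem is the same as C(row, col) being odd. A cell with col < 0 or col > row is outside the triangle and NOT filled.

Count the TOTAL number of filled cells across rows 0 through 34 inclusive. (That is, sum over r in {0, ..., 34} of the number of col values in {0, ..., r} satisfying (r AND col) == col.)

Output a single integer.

r0=0 pc0: +1 =1
r1=1 pc1: +2 =3
r2=10 pc1: +2 =5
r3=11 pc2: +4 =9
r4=100 pc1: +2 =11
r5=101 pc2: +4 =15
r6=110 pc2: +4 =19
r7=111 pc3: +8 =27
r8=1000 pc1: +2 =29
r9=1001 pc2: +4 =33
r10=1010 pc2: +4 =37
r11=1011 pc3: +8 =45
r12=1100 pc2: +4 =49
r13=1101 pc3: +8 =57
r14=1110 pc3: +8 =65
r15=1111 pc4: +16 =81
r16=10000 pc1: +2 =83
r17=10001 pc2: +4 =87
r18=10010 pc2: +4 =91
r19=10011 pc3: +8 =99
r20=10100 pc2: +4 =103
r21=10101 pc3: +8 =111
r22=10110 pc3: +8 =119
r23=10111 pc4: +16 =135
r24=11000 pc2: +4 =139
r25=11001 pc3: +8 =147
r26=11010 pc3: +8 =155
r27=11011 pc4: +16 =171
r28=11100 pc3: +8 =179
r29=11101 pc4: +16 =195
r30=11110 pc4: +16 =211
r31=11111 pc5: +32 =243
r32=100000 pc1: +2 =245
r33=100001 pc2: +4 =249
r34=100010 pc2: +4 =253

Answer: 253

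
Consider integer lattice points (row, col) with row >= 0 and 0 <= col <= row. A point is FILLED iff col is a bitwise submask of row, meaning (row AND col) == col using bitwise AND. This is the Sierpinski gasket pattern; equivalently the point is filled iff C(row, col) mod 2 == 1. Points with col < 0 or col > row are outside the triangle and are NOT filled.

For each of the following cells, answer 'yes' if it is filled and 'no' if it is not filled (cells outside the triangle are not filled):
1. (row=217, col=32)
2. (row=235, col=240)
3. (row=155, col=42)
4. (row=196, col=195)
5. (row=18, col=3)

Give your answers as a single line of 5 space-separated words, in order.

(217,32): row=0b11011001, col=0b100000, row AND col = 0b0 = 0; 0 != 32 -> empty
(235,240): col outside [0, 235] -> not filled
(155,42): row=0b10011011, col=0b101010, row AND col = 0b1010 = 10; 10 != 42 -> empty
(196,195): row=0b11000100, col=0b11000011, row AND col = 0b11000000 = 192; 192 != 195 -> empty
(18,3): row=0b10010, col=0b11, row AND col = 0b10 = 2; 2 != 3 -> empty

Answer: no no no no no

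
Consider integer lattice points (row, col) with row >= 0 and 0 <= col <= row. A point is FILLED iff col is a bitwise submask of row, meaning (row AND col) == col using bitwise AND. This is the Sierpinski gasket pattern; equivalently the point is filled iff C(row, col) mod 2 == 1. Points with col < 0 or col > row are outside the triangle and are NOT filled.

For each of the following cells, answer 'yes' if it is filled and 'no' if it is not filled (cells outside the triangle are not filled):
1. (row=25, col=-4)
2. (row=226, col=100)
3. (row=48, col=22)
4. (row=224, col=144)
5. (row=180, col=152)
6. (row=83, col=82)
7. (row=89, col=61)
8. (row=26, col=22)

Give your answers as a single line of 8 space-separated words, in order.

(25,-4): col outside [0, 25] -> not filled
(226,100): row=0b11100010, col=0b1100100, row AND col = 0b1100000 = 96; 96 != 100 -> empty
(48,22): row=0b110000, col=0b10110, row AND col = 0b10000 = 16; 16 != 22 -> empty
(224,144): row=0b11100000, col=0b10010000, row AND col = 0b10000000 = 128; 128 != 144 -> empty
(180,152): row=0b10110100, col=0b10011000, row AND col = 0b10010000 = 144; 144 != 152 -> empty
(83,82): row=0b1010011, col=0b1010010, row AND col = 0b1010010 = 82; 82 == 82 -> filled
(89,61): row=0b1011001, col=0b111101, row AND col = 0b11001 = 25; 25 != 61 -> empty
(26,22): row=0b11010, col=0b10110, row AND col = 0b10010 = 18; 18 != 22 -> empty

Answer: no no no no no yes no no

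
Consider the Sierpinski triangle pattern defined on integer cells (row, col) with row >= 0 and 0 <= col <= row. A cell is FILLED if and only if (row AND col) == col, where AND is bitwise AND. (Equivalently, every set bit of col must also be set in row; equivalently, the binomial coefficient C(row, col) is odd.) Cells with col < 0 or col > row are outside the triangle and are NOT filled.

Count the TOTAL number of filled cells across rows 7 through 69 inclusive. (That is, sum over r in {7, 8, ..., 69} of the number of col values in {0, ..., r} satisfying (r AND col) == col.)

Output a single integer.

r7=111 pc3: +8 =8
r8=1000 pc1: +2 =10
r9=1001 pc2: +4 =14
r10=1010 pc2: +4 =18
r11=1011 pc3: +8 =26
r12=1100 pc2: +4 =30
r13=1101 pc3: +8 =38
r14=1110 pc3: +8 =46
r15=1111 pc4: +16 =62
r16=10000 pc1: +2 =64
r17=10001 pc2: +4 =68
r18=10010 pc2: +4 =72
r19=10011 pc3: +8 =80
r20=10100 pc2: +4 =84
r21=10101 pc3: +8 =92
r22=10110 pc3: +8 =100
r23=10111 pc4: +16 =116
r24=11000 pc2: +4 =120
r25=11001 pc3: +8 =128
r26=11010 pc3: +8 =136
r27=11011 pc4: +16 =152
r28=11100 pc3: +8 =160
r29=11101 pc4: +16 =176
r30=11110 pc4: +16 =192
r31=11111 pc5: +32 =224
r32=100000 pc1: +2 =226
r33=100001 pc2: +4 =230
r34=100010 pc2: +4 =234
r35=100011 pc3: +8 =242
r36=100100 pc2: +4 =246
r37=100101 pc3: +8 =254
r38=100110 pc3: +8 =262
r39=100111 pc4: +16 =278
r40=101000 pc2: +4 =282
r41=101001 pc3: +8 =290
r42=101010 pc3: +8 =298
r43=101011 pc4: +16 =314
r44=101100 pc3: +8 =322
r45=101101 pc4: +16 =338
r46=101110 pc4: +16 =354
r47=101111 pc5: +32 =386
r48=110000 pc2: +4 =390
r49=110001 pc3: +8 =398
r50=110010 pc3: +8 =406
r51=110011 pc4: +16 =422
r52=110100 pc3: +8 =430
r53=110101 pc4: +16 =446
r54=110110 pc4: +16 =462
r55=110111 pc5: +32 =494
r56=111000 pc3: +8 =502
r57=111001 pc4: +16 =518
r58=111010 pc4: +16 =534
r59=111011 pc5: +32 =566
r60=111100 pc4: +16 =582
r61=111101 pc5: +32 =614
r62=111110 pc5: +32 =646
r63=111111 pc6: +64 =710
r64=1000000 pc1: +2 =712
r65=1000001 pc2: +4 =716
r66=1000010 pc2: +4 =720
r67=1000011 pc3: +8 =728
r68=1000100 pc2: +4 =732
r69=1000101 pc3: +8 =740

Answer: 740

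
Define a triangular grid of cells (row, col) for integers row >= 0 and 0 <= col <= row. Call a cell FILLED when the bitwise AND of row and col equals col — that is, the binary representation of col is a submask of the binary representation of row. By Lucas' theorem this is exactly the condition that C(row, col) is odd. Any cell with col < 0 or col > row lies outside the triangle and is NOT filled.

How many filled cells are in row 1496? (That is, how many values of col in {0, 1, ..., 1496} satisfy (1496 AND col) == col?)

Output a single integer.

1496 in binary = 10111011000
popcount(1496) = number of 1-bits in 10111011000 = 6
A col c satisfies (1496 AND c) == c iff every set bit of c is also set in 1496; each of the 6 set bits of 1496 can independently be on or off in c.
count = 2^6 = 64

Answer: 64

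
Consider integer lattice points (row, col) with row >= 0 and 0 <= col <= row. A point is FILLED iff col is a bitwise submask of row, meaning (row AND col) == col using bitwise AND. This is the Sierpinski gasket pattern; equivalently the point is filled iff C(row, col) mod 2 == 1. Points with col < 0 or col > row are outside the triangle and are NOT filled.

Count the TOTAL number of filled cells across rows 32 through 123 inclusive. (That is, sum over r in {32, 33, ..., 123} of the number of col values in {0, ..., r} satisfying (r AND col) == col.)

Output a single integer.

r32=100000 pc1: +2 =2
r33=100001 pc2: +4 =6
r34=100010 pc2: +4 =10
r35=100011 pc3: +8 =18
r36=100100 pc2: +4 =22
r37=100101 pc3: +8 =30
r38=100110 pc3: +8 =38
r39=100111 pc4: +16 =54
r40=101000 pc2: +4 =58
r41=101001 pc3: +8 =66
r42=101010 pc3: +8 =74
r43=101011 pc4: +16 =90
r44=101100 pc3: +8 =98
r45=101101 pc4: +16 =114
r46=101110 pc4: +16 =130
r47=101111 pc5: +32 =162
r48=110000 pc2: +4 =166
r49=110001 pc3: +8 =174
r50=110010 pc3: +8 =182
r51=110011 pc4: +16 =198
r52=110100 pc3: +8 =206
r53=110101 pc4: +16 =222
r54=110110 pc4: +16 =238
r55=110111 pc5: +32 =270
r56=111000 pc3: +8 =278
r57=111001 pc4: +16 =294
r58=111010 pc4: +16 =310
r59=111011 pc5: +32 =342
r60=111100 pc4: +16 =358
r61=111101 pc5: +32 =390
r62=111110 pc5: +32 =422
r63=111111 pc6: +64 =486
r64=1000000 pc1: +2 =488
r65=1000001 pc2: +4 =492
r66=1000010 pc2: +4 =496
r67=1000011 pc3: +8 =504
r68=1000100 pc2: +4 =508
r69=1000101 pc3: +8 =516
r70=1000110 pc3: +8 =524
r71=1000111 pc4: +16 =540
r72=1001000 pc2: +4 =544
r73=1001001 pc3: +8 =552
r74=1001010 pc3: +8 =560
r75=1001011 pc4: +16 =576
r76=1001100 pc3: +8 =584
r77=1001101 pc4: +16 =600
r78=1001110 pc4: +16 =616
r79=1001111 pc5: +32 =648
r80=1010000 pc2: +4 =652
r81=1010001 pc3: +8 =660
r82=1010010 pc3: +8 =668
r83=1010011 pc4: +16 =684
r84=1010100 pc3: +8 =692
r85=1010101 pc4: +16 =708
r86=1010110 pc4: +16 =724
r87=1010111 pc5: +32 =756
r88=1011000 pc3: +8 =764
r89=1011001 pc4: +16 =780
r90=1011010 pc4: +16 =796
r91=1011011 pc5: +32 =828
r92=1011100 pc4: +16 =844
r93=1011101 pc5: +32 =876
r94=1011110 pc5: +32 =908
r95=1011111 pc6: +64 =972
r96=1100000 pc2: +4 =976
r97=1100001 pc3: +8 =984
r98=1100010 pc3: +8 =992
r99=1100011 pc4: +16 =1008
r100=1100100 pc3: +8 =1016
r101=1100101 pc4: +16 =1032
r102=1100110 pc4: +16 =1048
r103=1100111 pc5: +32 =1080
r104=1101000 pc3: +8 =1088
r105=1101001 pc4: +16 =1104
r106=1101010 pc4: +16 =1120
r107=1101011 pc5: +32 =1152
r108=1101100 pc4: +16 =1168
r109=1101101 pc5: +32 =1200
r110=1101110 pc5: +32 =1232
r111=1101111 pc6: +64 =1296
r112=1110000 pc3: +8 =1304
r113=1110001 pc4: +16 =1320
r114=1110010 pc4: +16 =1336
r115=1110011 pc5: +32 =1368
r116=1110100 pc4: +16 =1384
r117=1110101 pc5: +32 =1416
r118=1110110 pc5: +32 =1448
r119=1110111 pc6: +64 =1512
r120=1111000 pc4: +16 =1528
r121=1111001 pc5: +32 =1560
r122=1111010 pc5: +32 =1592
r123=1111011 pc6: +64 =1656

Answer: 1656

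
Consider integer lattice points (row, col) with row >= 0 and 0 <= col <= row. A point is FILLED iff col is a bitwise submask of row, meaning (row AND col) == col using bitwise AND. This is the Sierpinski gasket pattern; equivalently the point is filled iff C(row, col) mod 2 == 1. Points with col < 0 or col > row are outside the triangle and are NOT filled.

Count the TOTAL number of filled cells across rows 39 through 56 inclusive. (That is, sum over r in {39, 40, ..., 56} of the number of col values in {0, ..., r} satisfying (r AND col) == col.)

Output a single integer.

r39=100111 pc4: +16 =16
r40=101000 pc2: +4 =20
r41=101001 pc3: +8 =28
r42=101010 pc3: +8 =36
r43=101011 pc4: +16 =52
r44=101100 pc3: +8 =60
r45=101101 pc4: +16 =76
r46=101110 pc4: +16 =92
r47=101111 pc5: +32 =124
r48=110000 pc2: +4 =128
r49=110001 pc3: +8 =136
r50=110010 pc3: +8 =144
r51=110011 pc4: +16 =160
r52=110100 pc3: +8 =168
r53=110101 pc4: +16 =184
r54=110110 pc4: +16 =200
r55=110111 pc5: +32 =232
r56=111000 pc3: +8 =240

Answer: 240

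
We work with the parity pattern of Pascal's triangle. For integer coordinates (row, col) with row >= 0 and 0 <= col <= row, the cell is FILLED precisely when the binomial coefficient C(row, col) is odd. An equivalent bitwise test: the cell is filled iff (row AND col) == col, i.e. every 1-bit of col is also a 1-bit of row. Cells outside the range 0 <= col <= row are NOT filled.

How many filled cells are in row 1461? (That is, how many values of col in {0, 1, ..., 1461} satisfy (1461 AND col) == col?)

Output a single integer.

1461 in binary = 10110110101
popcount(1461) = number of 1-bits in 10110110101 = 7
A col c satisfies (1461 AND c) == c iff every set bit of c is also set in 1461; each of the 7 set bits of 1461 can independently be on or off in c.
count = 2^7 = 128

Answer: 128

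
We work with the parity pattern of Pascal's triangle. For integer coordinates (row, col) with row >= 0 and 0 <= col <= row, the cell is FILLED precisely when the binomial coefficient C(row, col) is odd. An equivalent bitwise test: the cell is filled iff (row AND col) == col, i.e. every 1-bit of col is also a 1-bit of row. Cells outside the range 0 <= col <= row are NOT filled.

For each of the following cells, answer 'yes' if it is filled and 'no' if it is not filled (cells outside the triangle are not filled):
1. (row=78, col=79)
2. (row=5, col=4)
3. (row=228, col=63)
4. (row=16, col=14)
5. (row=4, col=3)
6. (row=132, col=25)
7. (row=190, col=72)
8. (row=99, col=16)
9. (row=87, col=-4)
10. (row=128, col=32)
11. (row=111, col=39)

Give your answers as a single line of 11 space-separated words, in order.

Answer: no yes no no no no no no no no yes

Derivation:
(78,79): col outside [0, 78] -> not filled
(5,4): row=0b101, col=0b100, row AND col = 0b100 = 4; 4 == 4 -> filled
(228,63): row=0b11100100, col=0b111111, row AND col = 0b100100 = 36; 36 != 63 -> empty
(16,14): row=0b10000, col=0b1110, row AND col = 0b0 = 0; 0 != 14 -> empty
(4,3): row=0b100, col=0b11, row AND col = 0b0 = 0; 0 != 3 -> empty
(132,25): row=0b10000100, col=0b11001, row AND col = 0b0 = 0; 0 != 25 -> empty
(190,72): row=0b10111110, col=0b1001000, row AND col = 0b1000 = 8; 8 != 72 -> empty
(99,16): row=0b1100011, col=0b10000, row AND col = 0b0 = 0; 0 != 16 -> empty
(87,-4): col outside [0, 87] -> not filled
(128,32): row=0b10000000, col=0b100000, row AND col = 0b0 = 0; 0 != 32 -> empty
(111,39): row=0b1101111, col=0b100111, row AND col = 0b100111 = 39; 39 == 39 -> filled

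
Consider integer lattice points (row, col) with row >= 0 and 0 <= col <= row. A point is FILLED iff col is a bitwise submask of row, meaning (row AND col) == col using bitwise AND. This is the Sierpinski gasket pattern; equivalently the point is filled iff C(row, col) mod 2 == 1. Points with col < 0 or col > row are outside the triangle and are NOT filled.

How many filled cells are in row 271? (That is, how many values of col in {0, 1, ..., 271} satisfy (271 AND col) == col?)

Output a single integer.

Answer: 32

Derivation:
271 in binary = 100001111
popcount(271) = number of 1-bits in 100001111 = 5
A col c satisfies (271 AND c) == c iff every set bit of c is also set in 271; each of the 5 set bits of 271 can independently be on or off in c.
count = 2^5 = 32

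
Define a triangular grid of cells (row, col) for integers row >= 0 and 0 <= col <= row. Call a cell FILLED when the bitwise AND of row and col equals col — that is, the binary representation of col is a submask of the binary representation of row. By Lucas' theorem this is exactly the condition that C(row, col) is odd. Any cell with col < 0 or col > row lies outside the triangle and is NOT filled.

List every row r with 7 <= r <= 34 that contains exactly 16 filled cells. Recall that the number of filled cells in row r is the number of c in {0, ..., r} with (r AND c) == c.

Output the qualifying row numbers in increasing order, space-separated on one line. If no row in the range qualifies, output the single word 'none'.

Row r has 2^popcount(r) filled cells, so we need popcount(r) = log2(16) = 4.
Scan r = 7..34 and keep those with exactly 4 one-bits:
r=7=111 popcount=3 -> skip
r=8=1000 popcount=1 -> skip
r=9=1001 popcount=2 -> skip
r=10=1010 popcount=2 -> skip
r=11=1011 popcount=3 -> skip
r=12=1100 popcount=2 -> skip
r=13=1101 popcount=3 -> skip
r=14=1110 popcount=3 -> skip
r=15=1111 popcount=4 -> KEEP
r=16=10000 popcount=1 -> skip
r=17=10001 popcount=2 -> skip
r=18=10010 popcount=2 -> skip
r=19=10011 popcount=3 -> skip
r=20=10100 popcount=2 -> skip
r=21=10101 popcount=3 -> skip
r=22=10110 popcount=3 -> skip
r=23=10111 popcount=4 -> KEEP
r=24=11000 popcount=2 -> skip
r=25=11001 popcount=3 -> skip
r=26=11010 popcount=3 -> skip
r=27=11011 popcount=4 -> KEEP
r=28=11100 popcount=3 -> skip
r=29=11101 popcount=4 -> KEEP
r=30=11110 popcount=4 -> KEEP
r=31=11111 popcount=5 -> skip
r=32=100000 popcount=1 -> skip
r=33=100001 popcount=2 -> skip
r=34=100010 popcount=2 -> skip
Kept rows: 15 23 27 29 30

Answer: 15 23 27 29 30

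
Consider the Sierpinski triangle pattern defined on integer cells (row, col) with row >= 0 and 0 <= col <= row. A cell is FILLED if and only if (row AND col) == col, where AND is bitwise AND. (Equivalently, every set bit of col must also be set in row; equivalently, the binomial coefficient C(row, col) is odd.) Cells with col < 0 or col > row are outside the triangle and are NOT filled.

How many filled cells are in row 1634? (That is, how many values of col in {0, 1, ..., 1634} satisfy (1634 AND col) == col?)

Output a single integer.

1634 in binary = 11001100010
popcount(1634) = number of 1-bits in 11001100010 = 5
A col c satisfies (1634 AND c) == c iff every set bit of c is also set in 1634; each of the 5 set bits of 1634 can independently be on or off in c.
count = 2^5 = 32

Answer: 32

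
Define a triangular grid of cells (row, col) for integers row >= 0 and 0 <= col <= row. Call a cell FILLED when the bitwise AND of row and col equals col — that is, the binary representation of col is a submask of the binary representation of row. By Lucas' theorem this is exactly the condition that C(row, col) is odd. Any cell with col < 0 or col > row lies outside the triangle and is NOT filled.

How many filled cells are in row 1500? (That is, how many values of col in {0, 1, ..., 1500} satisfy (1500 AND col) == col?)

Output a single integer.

1500 in binary = 10111011100
popcount(1500) = number of 1-bits in 10111011100 = 7
A col c satisfies (1500 AND c) == c iff every set bit of c is also set in 1500; each of the 7 set bits of 1500 can independently be on or off in c.
count = 2^7 = 128

Answer: 128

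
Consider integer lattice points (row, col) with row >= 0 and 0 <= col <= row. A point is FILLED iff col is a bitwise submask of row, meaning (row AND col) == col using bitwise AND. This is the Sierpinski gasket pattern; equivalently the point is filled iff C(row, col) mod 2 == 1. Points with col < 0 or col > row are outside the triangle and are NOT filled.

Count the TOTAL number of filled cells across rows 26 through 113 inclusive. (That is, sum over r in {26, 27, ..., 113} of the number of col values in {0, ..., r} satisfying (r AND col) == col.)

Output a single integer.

Answer: 1416

Derivation:
r26=11010 pc3: +8 =8
r27=11011 pc4: +16 =24
r28=11100 pc3: +8 =32
r29=11101 pc4: +16 =48
r30=11110 pc4: +16 =64
r31=11111 pc5: +32 =96
r32=100000 pc1: +2 =98
r33=100001 pc2: +4 =102
r34=100010 pc2: +4 =106
r35=100011 pc3: +8 =114
r36=100100 pc2: +4 =118
r37=100101 pc3: +8 =126
r38=100110 pc3: +8 =134
r39=100111 pc4: +16 =150
r40=101000 pc2: +4 =154
r41=101001 pc3: +8 =162
r42=101010 pc3: +8 =170
r43=101011 pc4: +16 =186
r44=101100 pc3: +8 =194
r45=101101 pc4: +16 =210
r46=101110 pc4: +16 =226
r47=101111 pc5: +32 =258
r48=110000 pc2: +4 =262
r49=110001 pc3: +8 =270
r50=110010 pc3: +8 =278
r51=110011 pc4: +16 =294
r52=110100 pc3: +8 =302
r53=110101 pc4: +16 =318
r54=110110 pc4: +16 =334
r55=110111 pc5: +32 =366
r56=111000 pc3: +8 =374
r57=111001 pc4: +16 =390
r58=111010 pc4: +16 =406
r59=111011 pc5: +32 =438
r60=111100 pc4: +16 =454
r61=111101 pc5: +32 =486
r62=111110 pc5: +32 =518
r63=111111 pc6: +64 =582
r64=1000000 pc1: +2 =584
r65=1000001 pc2: +4 =588
r66=1000010 pc2: +4 =592
r67=1000011 pc3: +8 =600
r68=1000100 pc2: +4 =604
r69=1000101 pc3: +8 =612
r70=1000110 pc3: +8 =620
r71=1000111 pc4: +16 =636
r72=1001000 pc2: +4 =640
r73=1001001 pc3: +8 =648
r74=1001010 pc3: +8 =656
r75=1001011 pc4: +16 =672
r76=1001100 pc3: +8 =680
r77=1001101 pc4: +16 =696
r78=1001110 pc4: +16 =712
r79=1001111 pc5: +32 =744
r80=1010000 pc2: +4 =748
r81=1010001 pc3: +8 =756
r82=1010010 pc3: +8 =764
r83=1010011 pc4: +16 =780
r84=1010100 pc3: +8 =788
r85=1010101 pc4: +16 =804
r86=1010110 pc4: +16 =820
r87=1010111 pc5: +32 =852
r88=1011000 pc3: +8 =860
r89=1011001 pc4: +16 =876
r90=1011010 pc4: +16 =892
r91=1011011 pc5: +32 =924
r92=1011100 pc4: +16 =940
r93=1011101 pc5: +32 =972
r94=1011110 pc5: +32 =1004
r95=1011111 pc6: +64 =1068
r96=1100000 pc2: +4 =1072
r97=1100001 pc3: +8 =1080
r98=1100010 pc3: +8 =1088
r99=1100011 pc4: +16 =1104
r100=1100100 pc3: +8 =1112
r101=1100101 pc4: +16 =1128
r102=1100110 pc4: +16 =1144
r103=1100111 pc5: +32 =1176
r104=1101000 pc3: +8 =1184
r105=1101001 pc4: +16 =1200
r106=1101010 pc4: +16 =1216
r107=1101011 pc5: +32 =1248
r108=1101100 pc4: +16 =1264
r109=1101101 pc5: +32 =1296
r110=1101110 pc5: +32 =1328
r111=1101111 pc6: +64 =1392
r112=1110000 pc3: +8 =1400
r113=1110001 pc4: +16 =1416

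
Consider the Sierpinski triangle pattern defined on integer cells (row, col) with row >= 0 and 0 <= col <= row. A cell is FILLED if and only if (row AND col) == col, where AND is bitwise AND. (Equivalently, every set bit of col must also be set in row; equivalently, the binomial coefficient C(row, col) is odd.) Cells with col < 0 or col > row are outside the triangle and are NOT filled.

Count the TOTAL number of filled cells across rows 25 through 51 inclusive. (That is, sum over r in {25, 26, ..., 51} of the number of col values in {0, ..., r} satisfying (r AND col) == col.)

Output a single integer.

r25=11001 pc3: +8 =8
r26=11010 pc3: +8 =16
r27=11011 pc4: +16 =32
r28=11100 pc3: +8 =40
r29=11101 pc4: +16 =56
r30=11110 pc4: +16 =72
r31=11111 pc5: +32 =104
r32=100000 pc1: +2 =106
r33=100001 pc2: +4 =110
r34=100010 pc2: +4 =114
r35=100011 pc3: +8 =122
r36=100100 pc2: +4 =126
r37=100101 pc3: +8 =134
r38=100110 pc3: +8 =142
r39=100111 pc4: +16 =158
r40=101000 pc2: +4 =162
r41=101001 pc3: +8 =170
r42=101010 pc3: +8 =178
r43=101011 pc4: +16 =194
r44=101100 pc3: +8 =202
r45=101101 pc4: +16 =218
r46=101110 pc4: +16 =234
r47=101111 pc5: +32 =266
r48=110000 pc2: +4 =270
r49=110001 pc3: +8 =278
r50=110010 pc3: +8 =286
r51=110011 pc4: +16 =302

Answer: 302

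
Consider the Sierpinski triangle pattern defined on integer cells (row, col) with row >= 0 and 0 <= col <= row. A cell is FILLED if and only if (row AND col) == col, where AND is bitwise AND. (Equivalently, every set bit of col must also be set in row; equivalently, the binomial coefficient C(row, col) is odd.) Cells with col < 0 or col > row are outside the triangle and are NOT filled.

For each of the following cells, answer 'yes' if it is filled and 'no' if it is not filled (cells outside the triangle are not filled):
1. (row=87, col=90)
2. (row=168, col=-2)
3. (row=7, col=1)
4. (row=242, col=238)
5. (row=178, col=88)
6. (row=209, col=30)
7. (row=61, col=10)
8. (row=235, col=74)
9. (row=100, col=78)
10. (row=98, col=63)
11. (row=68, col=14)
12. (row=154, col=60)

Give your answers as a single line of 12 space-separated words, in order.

(87,90): col outside [0, 87] -> not filled
(168,-2): col outside [0, 168] -> not filled
(7,1): row=0b111, col=0b1, row AND col = 0b1 = 1; 1 == 1 -> filled
(242,238): row=0b11110010, col=0b11101110, row AND col = 0b11100010 = 226; 226 != 238 -> empty
(178,88): row=0b10110010, col=0b1011000, row AND col = 0b10000 = 16; 16 != 88 -> empty
(209,30): row=0b11010001, col=0b11110, row AND col = 0b10000 = 16; 16 != 30 -> empty
(61,10): row=0b111101, col=0b1010, row AND col = 0b1000 = 8; 8 != 10 -> empty
(235,74): row=0b11101011, col=0b1001010, row AND col = 0b1001010 = 74; 74 == 74 -> filled
(100,78): row=0b1100100, col=0b1001110, row AND col = 0b1000100 = 68; 68 != 78 -> empty
(98,63): row=0b1100010, col=0b111111, row AND col = 0b100010 = 34; 34 != 63 -> empty
(68,14): row=0b1000100, col=0b1110, row AND col = 0b100 = 4; 4 != 14 -> empty
(154,60): row=0b10011010, col=0b111100, row AND col = 0b11000 = 24; 24 != 60 -> empty

Answer: no no yes no no no no yes no no no no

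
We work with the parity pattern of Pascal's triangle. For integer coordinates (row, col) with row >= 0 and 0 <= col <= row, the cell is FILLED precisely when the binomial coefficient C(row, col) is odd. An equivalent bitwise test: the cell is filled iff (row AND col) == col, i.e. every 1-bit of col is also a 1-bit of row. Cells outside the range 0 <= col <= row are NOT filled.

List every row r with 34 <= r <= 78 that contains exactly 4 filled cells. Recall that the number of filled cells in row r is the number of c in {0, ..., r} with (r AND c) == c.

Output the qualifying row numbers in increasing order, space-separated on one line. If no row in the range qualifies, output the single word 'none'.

Row r has 2^popcount(r) filled cells, so we need popcount(r) = log2(4) = 2.
Scan r = 34..78 and keep those with exactly 2 one-bits:
r=34=100010 popcount=2 -> KEEP
r=35=100011 popcount=3 -> skip
r=36=100100 popcount=2 -> KEEP
r=37=100101 popcount=3 -> skip
r=38=100110 popcount=3 -> skip
r=39=100111 popcount=4 -> skip
r=40=101000 popcount=2 -> KEEP
r=41=101001 popcount=3 -> skip
r=42=101010 popcount=3 -> skip
r=43=101011 popcount=4 -> skip
r=44=101100 popcount=3 -> skip
r=45=101101 popcount=4 -> skip
r=46=101110 popcount=4 -> skip
r=47=101111 popcount=5 -> skip
r=48=110000 popcount=2 -> KEEP
r=49=110001 popcount=3 -> skip
r=50=110010 popcount=3 -> skip
r=51=110011 popcount=4 -> skip
r=52=110100 popcount=3 -> skip
r=53=110101 popcount=4 -> skip
r=54=110110 popcount=4 -> skip
r=55=110111 popcount=5 -> skip
r=56=111000 popcount=3 -> skip
r=57=111001 popcount=4 -> skip
r=58=111010 popcount=4 -> skip
r=59=111011 popcount=5 -> skip
r=60=111100 popcount=4 -> skip
r=61=111101 popcount=5 -> skip
r=62=111110 popcount=5 -> skip
r=63=111111 popcount=6 -> skip
r=64=1000000 popcount=1 -> skip
r=65=1000001 popcount=2 -> KEEP
r=66=1000010 popcount=2 -> KEEP
r=67=1000011 popcount=3 -> skip
r=68=1000100 popcount=2 -> KEEP
r=69=1000101 popcount=3 -> skip
r=70=1000110 popcount=3 -> skip
r=71=1000111 popcount=4 -> skip
r=72=1001000 popcount=2 -> KEEP
r=73=1001001 popcount=3 -> skip
r=74=1001010 popcount=3 -> skip
r=75=1001011 popcount=4 -> skip
r=76=1001100 popcount=3 -> skip
r=77=1001101 popcount=4 -> skip
r=78=1001110 popcount=4 -> skip
Kept rows: 34 36 40 48 65 66 68 72

Answer: 34 36 40 48 65 66 68 72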